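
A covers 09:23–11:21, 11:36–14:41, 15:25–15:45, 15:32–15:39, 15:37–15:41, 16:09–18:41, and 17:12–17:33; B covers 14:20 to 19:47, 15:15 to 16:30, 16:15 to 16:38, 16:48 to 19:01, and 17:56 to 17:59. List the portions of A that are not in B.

09:23-11:21, 11:36-14:20

Merge the first list: 09:23-11:21, 11:36-14:41, 15:25-15:45, 16:09-18:41.
Merge the second list: 14:20-19:47.
09:23-11:21 is untouched.
11:36-14:41 with B removed leaves 11:36-14:20.
15:25-15:45 lies entirely inside B → drops out.
16:09-18:41 lies entirely inside B → drops out.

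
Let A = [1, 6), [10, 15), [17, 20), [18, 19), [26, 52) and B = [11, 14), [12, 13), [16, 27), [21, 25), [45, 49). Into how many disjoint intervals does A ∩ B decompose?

Merge the first list: [1, 6), [10, 15), [17, 20), [26, 52).
Merge the second list: [11, 14), [16, 27), [45, 49).
A ∩ B = [11, 14), [17, 20), [26, 27), [45, 49).
That is 4 disjoint pieces.

4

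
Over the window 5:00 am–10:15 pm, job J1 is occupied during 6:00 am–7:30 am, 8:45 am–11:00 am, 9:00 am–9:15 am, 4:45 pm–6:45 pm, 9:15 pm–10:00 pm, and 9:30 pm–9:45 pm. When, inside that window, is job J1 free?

After merging, the occupied span is 6:00 am–7:30 am, 8:45 am–11:00 am, 4:45 pm–6:45 pm, 9:15 pm–10:00 pm.
Uncovered inside 5:00 am–10:15 pm: 5:00 am–6:00 am, 7:30 am–8:45 am, 11:00 am–4:45 pm, 6:45 pm–9:15 pm, 10:00 pm–10:15 pm.

5:00 am–6:00 am, 7:30 am–8:45 am, 11:00 am–4:45 pm, 6:45 pm–9:15 pm, 10:00 pm–10:15 pm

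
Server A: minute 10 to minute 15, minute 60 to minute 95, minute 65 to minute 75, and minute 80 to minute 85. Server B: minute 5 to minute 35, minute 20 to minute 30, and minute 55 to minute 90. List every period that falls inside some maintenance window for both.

minute 10 to minute 15, minute 60 to minute 90

A, merged: minute 10 to minute 15, minute 60 to minute 95.
B, merged: minute 5 to minute 35, minute 55 to minute 90.
minute 10 to minute 15 meets the second set on minute 10 to minute 15.
minute 60 to minute 95 meets the second set on minute 60 to minute 90.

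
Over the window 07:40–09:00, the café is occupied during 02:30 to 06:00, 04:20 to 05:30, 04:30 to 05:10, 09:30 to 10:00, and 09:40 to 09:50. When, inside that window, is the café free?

07:40-09:00

After merging, the occupied span is 02:30-06:00, 09:30-10:00.
Complement within 07:40-09:00: 07:40-09:00.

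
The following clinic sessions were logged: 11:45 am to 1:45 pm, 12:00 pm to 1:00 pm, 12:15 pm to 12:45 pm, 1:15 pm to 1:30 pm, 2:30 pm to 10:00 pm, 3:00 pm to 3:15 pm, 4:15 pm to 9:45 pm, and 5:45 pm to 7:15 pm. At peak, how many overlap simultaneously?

Sweep endpoints in order; track running count of active intervals.
Peak of 3 reached at 12:15 pm.

3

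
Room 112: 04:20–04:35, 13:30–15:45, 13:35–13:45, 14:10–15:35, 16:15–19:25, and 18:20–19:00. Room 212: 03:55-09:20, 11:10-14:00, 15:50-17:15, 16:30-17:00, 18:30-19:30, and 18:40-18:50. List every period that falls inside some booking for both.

04:20–04:35, 13:30–14:00, 16:15–17:15, 18:30–19:25

A, merged: 04:20–04:35, 13:30–15:45, 16:15–19:25.
B, merged: 03:55–09:20, 11:10–14:00, 15:50–17:15, 18:30–19:30.
04:20–04:35 ∩ B → 04:20–04:35.
13:30–15:45 ∩ B → 13:30–14:00.
16:15–19:25 ∩ B → 16:15–17:15, 18:30–19:25.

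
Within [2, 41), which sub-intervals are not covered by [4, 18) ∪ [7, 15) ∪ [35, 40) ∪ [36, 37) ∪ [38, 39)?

Covered (merged): [4, 18), [35, 40).
Gaps within [2, 41): [2, 4), [18, 35), [40, 41).

[2, 4) ∪ [18, 35) ∪ [40, 41)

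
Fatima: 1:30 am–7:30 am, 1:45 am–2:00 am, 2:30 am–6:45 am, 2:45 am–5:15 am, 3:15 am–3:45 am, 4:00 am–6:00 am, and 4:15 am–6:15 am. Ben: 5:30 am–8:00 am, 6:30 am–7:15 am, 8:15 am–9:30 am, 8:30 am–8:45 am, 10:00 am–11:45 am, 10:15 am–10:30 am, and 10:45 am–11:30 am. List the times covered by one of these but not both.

A, merged: 1:30 am-7:30 am.
B, merged: 5:30 am-8:00 am, 8:15 am-9:30 am, 10:00 am-11:45 am.
A but not B: 1:30 am-5:30 am.
B but not A: 7:30 am-8:00 am, 8:15 am-9:30 am, 10:00 am-11:45 am.
Combining gives A △ B.

1:30 am-5:30 am, 7:30 am-8:00 am, 8:15 am-9:30 am, 10:00 am-11:45 am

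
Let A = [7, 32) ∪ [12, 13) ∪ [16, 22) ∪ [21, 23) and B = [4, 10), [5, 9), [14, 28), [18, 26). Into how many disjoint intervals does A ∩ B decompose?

First set merges to [7, 32).
Second set merges to [4, 10), [14, 28).
A ∩ B = [7, 10), [14, 28).
That is 2 disjoint pieces.

2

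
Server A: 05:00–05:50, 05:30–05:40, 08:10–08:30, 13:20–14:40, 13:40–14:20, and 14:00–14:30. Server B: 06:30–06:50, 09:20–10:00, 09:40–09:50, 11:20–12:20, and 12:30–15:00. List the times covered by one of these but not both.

First set merges to 05:00–05:50, 08:10–08:30, 13:20–14:40.
Second set merges to 06:30–06:50, 09:20–10:00, 11:20–12:20, 12:30–15:00.
A \ B = 05:00–05:50, 08:10–08:30.
B \ A = 06:30–06:50, 09:20–10:00, 11:20–12:20, 12:30–13:20, 14:40–15:00.
Union of the two gives the symmetric difference.

05:00–05:50, 06:30–06:50, 08:10–08:30, 09:20–10:00, 11:20–12:20, 12:30–13:20, 14:40–15:00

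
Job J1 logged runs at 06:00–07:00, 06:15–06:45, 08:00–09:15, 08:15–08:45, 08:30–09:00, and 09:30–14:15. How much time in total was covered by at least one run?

Merged: 06:00–07:00, 08:00–09:15, 09:30–14:15.
Lengths: 1 h + 1 h 15 min + 4 h 45 min = 7 h.

7 h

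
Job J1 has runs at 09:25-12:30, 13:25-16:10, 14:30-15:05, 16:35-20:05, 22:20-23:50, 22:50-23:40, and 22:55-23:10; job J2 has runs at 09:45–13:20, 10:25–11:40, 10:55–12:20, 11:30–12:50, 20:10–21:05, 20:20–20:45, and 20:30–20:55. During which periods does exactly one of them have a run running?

09:25-09:45, 12:30-13:20, 13:25-16:10, 16:35-20:05, 20:10-21:05, 22:20-23:50

First set merges to 09:25-12:30, 13:25-16:10, 16:35-20:05, 22:20-23:50.
Second set merges to 09:45-13:20, 20:10-21:05.
Only in the first: 09:25-09:45, 13:25-16:10, 16:35-20:05, 22:20-23:50.
Only in the second: 12:30-13:20, 20:10-21:05.
Together these are the periods covered by exactly one.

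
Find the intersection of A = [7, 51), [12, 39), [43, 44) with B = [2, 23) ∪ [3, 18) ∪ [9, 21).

[7, 23)

A, merged: [7, 51).
B, merged: [2, 23).
[7, 51) ∩ B → [7, 23).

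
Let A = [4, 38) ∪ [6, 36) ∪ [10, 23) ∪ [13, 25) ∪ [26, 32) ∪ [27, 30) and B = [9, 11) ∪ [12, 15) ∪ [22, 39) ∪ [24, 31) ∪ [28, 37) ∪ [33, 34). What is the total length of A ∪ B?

35

Merge the first list: [4, 38).
Merge the second list: [9, 11), [12, 15), [22, 39).
A ∪ B = [4, 39).
Total: 35.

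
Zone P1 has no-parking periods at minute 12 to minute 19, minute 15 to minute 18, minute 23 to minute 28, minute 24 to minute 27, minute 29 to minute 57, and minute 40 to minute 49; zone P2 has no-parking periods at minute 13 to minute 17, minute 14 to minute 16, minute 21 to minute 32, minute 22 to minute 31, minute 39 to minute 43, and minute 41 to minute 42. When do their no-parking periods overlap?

minute 13 to minute 17, minute 23 to minute 28, minute 29 to minute 32, minute 39 to minute 43

A, merged: minute 12 to minute 19, minute 23 to minute 28, minute 29 to minute 57.
B, merged: minute 13 to minute 17, minute 21 to minute 32, minute 39 to minute 43.
minute 12 to minute 19 ∩ B → minute 13 to minute 17.
minute 23 to minute 28 ∩ B → minute 23 to minute 28.
minute 29 to minute 57 ∩ B → minute 29 to minute 32, minute 39 to minute 43.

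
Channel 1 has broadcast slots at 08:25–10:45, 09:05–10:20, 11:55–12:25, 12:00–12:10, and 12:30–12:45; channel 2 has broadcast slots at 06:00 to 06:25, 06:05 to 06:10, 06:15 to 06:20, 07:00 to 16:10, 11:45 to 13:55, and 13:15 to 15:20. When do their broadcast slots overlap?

08:25–10:45, 11:55–12:25, 12:30–12:45

First set merges to 08:25–10:45, 11:55–12:25, 12:30–12:45.
Second set merges to 06:00–06:25, 07:00–16:10.
08:25–10:45 ∩ B → 08:25–10:45.
11:55–12:25 ∩ B → 11:55–12:25.
12:30–12:45 ∩ B → 12:30–12:45.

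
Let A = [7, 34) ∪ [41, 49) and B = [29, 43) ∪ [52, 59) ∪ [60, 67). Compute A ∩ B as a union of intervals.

[29, 34) ∪ [41, 43)

[7, 34) ∩ B → [29, 34).
[41, 49) ∩ B → [41, 43).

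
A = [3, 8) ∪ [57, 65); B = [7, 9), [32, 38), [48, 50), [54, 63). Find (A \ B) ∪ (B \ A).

[3, 7) ∪ [8, 9) ∪ [32, 38) ∪ [48, 50) ∪ [54, 57) ∪ [63, 65)

A \ B = [3, 7), [63, 65).
B \ A = [8, 9), [32, 38), [48, 50), [54, 57).
Union of the two gives the symmetric difference.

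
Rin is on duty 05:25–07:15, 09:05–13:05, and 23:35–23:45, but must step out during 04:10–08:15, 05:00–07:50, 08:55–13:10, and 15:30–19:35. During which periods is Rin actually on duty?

Second set merges to 04:10–08:15, 08:55–13:10, 15:30–19:35.
05:25–07:15: entirely removed.
09:05–13:05: entirely removed.
23:35–23:45: nothing removed.

23:35–23:45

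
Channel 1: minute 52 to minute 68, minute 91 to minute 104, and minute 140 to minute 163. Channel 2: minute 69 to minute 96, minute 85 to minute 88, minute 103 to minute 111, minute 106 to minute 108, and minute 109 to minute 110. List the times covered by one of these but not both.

minute 52 to minute 68, minute 69 to minute 91, minute 96 to minute 103, minute 104 to minute 111, minute 140 to minute 163

Second set merges to minute 69 to minute 96, minute 103 to minute 111.
Only in the first: minute 52 to minute 68, minute 96 to minute 103, minute 140 to minute 163.
Only in the second: minute 69 to minute 91, minute 104 to minute 111.
Together these are the periods covered by exactly one.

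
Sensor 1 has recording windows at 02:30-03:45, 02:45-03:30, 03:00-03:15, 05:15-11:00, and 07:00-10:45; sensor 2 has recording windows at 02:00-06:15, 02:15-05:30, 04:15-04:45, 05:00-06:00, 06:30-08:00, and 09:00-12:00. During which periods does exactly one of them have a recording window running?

02:00–02:30, 03:45–05:15, 06:15–06:30, 08:00–09:00, 11:00–12:00

A, merged: 02:30–03:45, 05:15–11:00.
B, merged: 02:00–06:15, 06:30–08:00, 09:00–12:00.
A but not B: 06:15–06:30, 08:00–09:00.
B but not A: 02:00–02:30, 03:45–05:15, 11:00–12:00.
Combining gives A △ B.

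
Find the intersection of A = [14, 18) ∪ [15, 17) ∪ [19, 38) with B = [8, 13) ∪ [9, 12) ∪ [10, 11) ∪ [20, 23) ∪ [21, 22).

Merge the first list: [14, 18), [19, 38).
Merge the second list: [8, 13), [20, 23).
[14, 18) meets no B interval.
[19, 38) ∩ B → [20, 23).

[20, 23)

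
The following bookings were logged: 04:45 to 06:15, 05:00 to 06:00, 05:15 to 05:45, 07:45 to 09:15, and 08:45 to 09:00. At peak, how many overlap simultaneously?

3

Sweep endpoints in order; track running count of active intervals.
Peak of 3 reached at 05:15.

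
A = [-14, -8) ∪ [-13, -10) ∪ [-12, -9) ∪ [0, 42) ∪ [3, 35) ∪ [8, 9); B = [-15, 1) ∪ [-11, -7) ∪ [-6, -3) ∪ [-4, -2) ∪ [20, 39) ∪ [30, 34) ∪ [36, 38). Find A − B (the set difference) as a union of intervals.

First set merges to [-14, -8), [0, 42).
Second set merges to [-15, 1), [20, 39).
[-14, -8): entirely removed.
[0, 42) \ B = [1, 20), [39, 42).

[1, 20) ∪ [39, 42)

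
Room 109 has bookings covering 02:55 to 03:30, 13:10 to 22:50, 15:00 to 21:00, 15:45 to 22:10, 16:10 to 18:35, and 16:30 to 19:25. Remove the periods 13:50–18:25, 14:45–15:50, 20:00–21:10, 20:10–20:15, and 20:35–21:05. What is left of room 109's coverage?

02:55–03:30, 13:10–13:50, 18:25–20:00, 21:10–22:50

Merge the first list: 02:55–03:30, 13:10–22:50.
Merge the second list: 13:50–18:25, 20:00–21:10.
02:55–03:30 is untouched.
13:10–22:50 with B removed leaves 13:10–13:50, 18:25–20:00, 21:10–22:50.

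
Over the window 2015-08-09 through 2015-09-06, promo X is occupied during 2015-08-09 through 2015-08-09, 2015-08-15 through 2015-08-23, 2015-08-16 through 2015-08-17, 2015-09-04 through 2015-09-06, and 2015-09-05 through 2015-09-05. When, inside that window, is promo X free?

After merging, the occupied span is 2015-08-09 through 2015-08-09, 2015-08-15 through 2015-08-23, 2015-09-04 through 2015-09-06.
Complement within 2015-08-09 through 2015-09-06: 2015-08-10 through 2015-08-14, 2015-08-24 through 2015-09-03.

2015-08-10 through 2015-08-14, 2015-08-24 through 2015-09-03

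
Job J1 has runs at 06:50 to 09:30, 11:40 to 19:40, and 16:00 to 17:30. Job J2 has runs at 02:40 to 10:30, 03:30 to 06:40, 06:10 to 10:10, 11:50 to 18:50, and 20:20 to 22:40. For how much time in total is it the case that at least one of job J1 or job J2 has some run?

Merge the first list: 06:50-09:30, 11:40-19:40.
Merge the second list: 02:40-10:30, 11:50-18:50, 20:20-22:40.
A ∪ B = 02:40-10:30, 11:40-19:40, 20:20-22:40.
Total: 7 h 50 min + 8 h + 2 h 20 min = 18 h 10 min.

18 h 10 min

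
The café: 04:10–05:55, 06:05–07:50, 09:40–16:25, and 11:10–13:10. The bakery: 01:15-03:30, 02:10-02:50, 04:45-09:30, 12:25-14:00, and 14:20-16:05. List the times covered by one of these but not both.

First set merges to 04:10–05:55, 06:05–07:50, 09:40–16:25.
Second set merges to 01:15–03:30, 04:45–09:30, 12:25–14:00, 14:20–16:05.
Only in the first: 04:10–04:45, 09:40–12:25, 14:00–14:20, 16:05–16:25.
Only in the second: 01:15–03:30, 05:55–06:05, 07:50–09:30.
Together these are the periods covered by exactly one.

01:15–03:30, 04:10–04:45, 05:55–06:05, 07:50–09:30, 09:40–12:25, 14:00–14:20, 16:05–16:25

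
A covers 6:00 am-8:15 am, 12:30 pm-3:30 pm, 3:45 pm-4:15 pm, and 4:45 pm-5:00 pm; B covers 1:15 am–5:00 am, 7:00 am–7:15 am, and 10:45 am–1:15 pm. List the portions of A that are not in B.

6:00 am–8:15 am \ B = 6:00 am–7:00 am, 7:15 am–8:15 am.
12:30 pm–3:30 pm \ B = 1:15 pm–3:30 pm.
3:45 pm–4:15 pm: nothing removed.
4:45 pm–5:00 pm: nothing removed.

6:00 am–7:00 am, 7:15 am–8:15 am, 1:15 pm–3:30 pm, 3:45 pm–4:15 pm, 4:45 pm–5:00 pm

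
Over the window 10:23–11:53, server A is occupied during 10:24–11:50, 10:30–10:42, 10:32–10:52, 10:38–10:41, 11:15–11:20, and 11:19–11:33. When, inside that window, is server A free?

10:23–10:24, 11:50–11:53

The merged coverage is 10:24–11:50.
Gaps within 10:23–11:53: 10:23–10:24, 11:50–11:53.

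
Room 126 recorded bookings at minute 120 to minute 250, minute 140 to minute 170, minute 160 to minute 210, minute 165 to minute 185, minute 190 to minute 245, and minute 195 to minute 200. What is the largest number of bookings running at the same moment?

4

Walk the sorted start/end points keeping a running depth.
The depth first hits 4 at minute 165.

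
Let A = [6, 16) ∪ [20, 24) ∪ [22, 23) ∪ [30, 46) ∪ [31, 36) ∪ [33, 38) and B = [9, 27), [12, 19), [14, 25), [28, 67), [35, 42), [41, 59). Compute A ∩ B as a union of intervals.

Merge the first list: [6, 16), [20, 24), [30, 46).
Merge the second list: [9, 27), [28, 67).
[6, 16) meets the second set on [9, 16).
[20, 24) meets the second set on [20, 24).
[30, 46) meets the second set on [30, 46).

[9, 16) ∪ [20, 24) ∪ [30, 46)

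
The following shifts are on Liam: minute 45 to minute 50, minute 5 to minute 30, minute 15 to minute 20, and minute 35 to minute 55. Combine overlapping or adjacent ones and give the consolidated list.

Sort by start: minute 5 to minute 30, minute 15 to minute 20, minute 35 to minute 55, minute 45 to minute 50.
minute 15 to minute 20 overlaps/touches minute 5 to minute 30 → extend to minute 5 to minute 30.
minute 35 to minute 55 is disjoint → start new block.
minute 45 to minute 50 overlaps/touches minute 35 to minute 55 → extend to minute 35 to minute 55.

minute 5 to minute 30, minute 35 to minute 55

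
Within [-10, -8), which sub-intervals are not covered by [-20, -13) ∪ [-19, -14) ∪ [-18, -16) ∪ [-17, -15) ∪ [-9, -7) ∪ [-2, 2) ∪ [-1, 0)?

[-10, -9)

After merging, the occupied span is [-20, -13), [-9, -7), [-2, 2).
Gaps within [-10, -8): [-10, -9).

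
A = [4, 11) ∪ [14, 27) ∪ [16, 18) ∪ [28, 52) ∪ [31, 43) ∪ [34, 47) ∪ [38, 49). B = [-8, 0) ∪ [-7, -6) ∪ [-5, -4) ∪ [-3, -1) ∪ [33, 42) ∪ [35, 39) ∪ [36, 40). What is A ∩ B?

Merge the first list: [4, 11), [14, 27), [28, 52).
Merge the second list: [-8, 0), [33, 42).
[4, 11) meets no B interval.
[14, 27) meets no B interval.
[28, 52) ∩ B → [33, 42).

[33, 42)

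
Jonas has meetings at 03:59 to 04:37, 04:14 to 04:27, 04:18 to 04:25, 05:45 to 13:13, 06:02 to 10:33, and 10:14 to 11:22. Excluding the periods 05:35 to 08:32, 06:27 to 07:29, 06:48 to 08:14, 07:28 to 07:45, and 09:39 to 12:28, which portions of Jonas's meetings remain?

A, merged: 03:59–04:37, 05:45–13:13.
B, merged: 05:35–08:32, 09:39–12:28.
03:59–04:37: no B overlap → unchanged.
05:45–13:13 minus B → 08:32–09:39, 12:28–13:13.

03:59–04:37, 08:32–09:39, 12:28–13:13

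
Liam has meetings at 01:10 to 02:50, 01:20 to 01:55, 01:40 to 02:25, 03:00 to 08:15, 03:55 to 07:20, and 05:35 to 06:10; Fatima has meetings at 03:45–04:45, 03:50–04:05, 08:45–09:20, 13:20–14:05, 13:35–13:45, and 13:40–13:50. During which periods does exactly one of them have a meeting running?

A, merged: 01:10–02:50, 03:00–08:15.
B, merged: 03:45–04:45, 08:45–09:20, 13:20–14:05.
A but not B: 01:10–02:50, 03:00–03:45, 04:45–08:15.
B but not A: 08:45–09:20, 13:20–14:05.
Combining gives A △ B.

01:10–02:50, 03:00–03:45, 04:45–08:15, 08:45–09:20, 13:20–14:05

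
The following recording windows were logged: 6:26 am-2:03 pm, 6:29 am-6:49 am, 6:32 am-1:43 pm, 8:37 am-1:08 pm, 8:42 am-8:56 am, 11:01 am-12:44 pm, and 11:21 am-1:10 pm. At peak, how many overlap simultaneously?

Sweep endpoints in order; track running count of active intervals.
Peak of 5 reached at 11:21 am.

5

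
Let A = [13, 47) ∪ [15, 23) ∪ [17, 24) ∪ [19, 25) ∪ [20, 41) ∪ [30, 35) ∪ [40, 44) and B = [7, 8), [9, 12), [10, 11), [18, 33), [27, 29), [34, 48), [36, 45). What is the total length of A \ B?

Merge the first list: [13, 47).
Merge the second list: [7, 8), [9, 12), [18, 33), [34, 48).
A \ B = [13, 18), [33, 34).
Total: 5 + 1 = 6.

6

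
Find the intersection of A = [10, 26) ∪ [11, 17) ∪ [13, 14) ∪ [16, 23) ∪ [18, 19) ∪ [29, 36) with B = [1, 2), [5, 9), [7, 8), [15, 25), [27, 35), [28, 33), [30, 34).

First set merges to [10, 26), [29, 36).
Second set merges to [1, 2), [5, 9), [15, 25), [27, 35).
[10, 26) ∩ B → [15, 25).
[29, 36) ∩ B → [29, 35).

[15, 25) ∪ [29, 35)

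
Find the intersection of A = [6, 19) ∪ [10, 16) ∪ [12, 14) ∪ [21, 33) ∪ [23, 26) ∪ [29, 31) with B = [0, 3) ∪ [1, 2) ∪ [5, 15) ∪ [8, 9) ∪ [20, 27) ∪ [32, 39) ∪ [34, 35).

First set merges to [6, 19), [21, 33).
Second set merges to [0, 3), [5, 15), [20, 27), [32, 39).
[6, 19) overlaps B on [6, 15).
[21, 33) overlaps B on [21, 27), [32, 33).

[6, 15) ∪ [21, 27) ∪ [32, 33)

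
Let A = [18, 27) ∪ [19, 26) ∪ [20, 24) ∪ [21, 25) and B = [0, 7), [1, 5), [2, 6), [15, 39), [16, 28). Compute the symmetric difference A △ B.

First set merges to [18, 27).
Second set merges to [0, 7), [15, 39).
A but not B: none.
B but not A: [0, 7), [15, 18), [27, 39).
Combining gives A △ B.

[0, 7) ∪ [15, 18) ∪ [27, 39)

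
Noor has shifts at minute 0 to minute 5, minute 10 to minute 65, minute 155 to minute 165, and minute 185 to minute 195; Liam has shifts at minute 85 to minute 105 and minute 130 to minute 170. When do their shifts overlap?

minute 0 to minute 5 falls entirely outside B.
minute 10 to minute 65 falls entirely outside B.
minute 155 to minute 165 overlaps B on minute 155 to minute 165.
minute 185 to minute 195 falls entirely outside B.

minute 155 to minute 165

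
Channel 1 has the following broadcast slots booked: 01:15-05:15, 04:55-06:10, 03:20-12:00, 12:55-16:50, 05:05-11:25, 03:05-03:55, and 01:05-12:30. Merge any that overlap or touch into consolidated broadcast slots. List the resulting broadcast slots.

01:05-12:30, 12:55-16:50

Sort by start: 01:05-12:30, 01:15-05:15, 03:05-03:55, 03:20-12:00, 04:55-06:10, 05:05-11:25, 12:55-16:50.
01:15-05:15 overlaps/touches 01:05-12:30 → extend to 01:05-12:30.
03:05-03:55 overlaps/touches 01:05-12:30 → extend to 01:05-12:30.
03:20-12:00 overlaps/touches 01:05-12:30 → extend to 01:05-12:30.
04:55-06:10 overlaps/touches 01:05-12:30 → extend to 01:05-12:30.
05:05-11:25 overlaps/touches 01:05-12:30 → extend to 01:05-12:30.
12:55-16:50 is disjoint → start new block.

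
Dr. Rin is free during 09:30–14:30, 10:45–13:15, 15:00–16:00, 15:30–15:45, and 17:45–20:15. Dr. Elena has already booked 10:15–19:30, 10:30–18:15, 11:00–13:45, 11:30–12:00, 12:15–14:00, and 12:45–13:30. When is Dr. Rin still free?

Merge the first list: 09:30-14:30, 15:00-16:00, 17:45-20:15.
Merge the second list: 10:15-19:30.
09:30-14:30 \ B = 09:30-10:15.
15:00-16:00: entirely removed.
17:45-20:15 \ B = 19:30-20:15.

09:30-10:15, 19:30-20:15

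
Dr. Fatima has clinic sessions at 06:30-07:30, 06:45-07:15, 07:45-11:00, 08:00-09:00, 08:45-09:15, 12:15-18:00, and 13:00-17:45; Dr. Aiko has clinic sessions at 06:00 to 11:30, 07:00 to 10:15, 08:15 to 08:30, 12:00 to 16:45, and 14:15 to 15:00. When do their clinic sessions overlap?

A, merged: 06:30–07:30, 07:45–11:00, 12:15–18:00.
B, merged: 06:00–11:30, 12:00–16:45.
06:30–07:30 overlaps B on 06:30–07:30.
07:45–11:00 overlaps B on 07:45–11:00.
12:15–18:00 overlaps B on 12:15–16:45.

06:30–07:30, 07:45–11:00, 12:15–16:45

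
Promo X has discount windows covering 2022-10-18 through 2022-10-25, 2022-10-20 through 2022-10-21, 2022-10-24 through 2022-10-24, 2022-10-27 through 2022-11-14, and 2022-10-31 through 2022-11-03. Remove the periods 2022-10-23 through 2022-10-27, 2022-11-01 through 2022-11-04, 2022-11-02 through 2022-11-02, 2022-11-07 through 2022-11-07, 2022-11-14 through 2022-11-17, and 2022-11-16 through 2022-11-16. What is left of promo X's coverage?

2022-10-18 through 2022-10-22, 2022-10-28 through 2022-10-31, 2022-11-05 through 2022-11-06, 2022-11-08 through 2022-11-13

Merge the first list: 2022-10-18 through 2022-10-25, 2022-10-27 through 2022-11-14.
Merge the second list: 2022-10-23 through 2022-10-27, 2022-11-01 through 2022-11-04, 2022-11-07 through 2022-11-07, 2022-11-14 through 2022-11-17.
2022-10-18 through 2022-10-25 minus B → 2022-10-18 through 2022-10-22.
2022-10-27 through 2022-11-14 minus B → 2022-10-28 through 2022-10-31, 2022-11-05 through 2022-11-06, 2022-11-08 through 2022-11-13.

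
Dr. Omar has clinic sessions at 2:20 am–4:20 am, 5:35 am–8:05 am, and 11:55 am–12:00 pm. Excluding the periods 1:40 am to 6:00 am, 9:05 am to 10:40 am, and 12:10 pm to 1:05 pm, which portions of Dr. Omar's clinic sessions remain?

6:00 am–8:05 am, 11:55 am–12:00 pm

2:20 am–4:20 am lies entirely inside B → drops out.
5:35 am–8:05 am with B removed leaves 6:00 am–8:05 am.
11:55 am–12:00 pm is untouched.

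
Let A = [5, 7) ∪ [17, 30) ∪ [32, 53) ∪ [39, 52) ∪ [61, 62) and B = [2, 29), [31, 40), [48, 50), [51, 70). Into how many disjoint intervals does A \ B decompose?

First set merges to [5, 7), [17, 30), [32, 53), [61, 62).
A \ B = [29, 30), [40, 48), [50, 51).
That is 3 disjoint pieces.

3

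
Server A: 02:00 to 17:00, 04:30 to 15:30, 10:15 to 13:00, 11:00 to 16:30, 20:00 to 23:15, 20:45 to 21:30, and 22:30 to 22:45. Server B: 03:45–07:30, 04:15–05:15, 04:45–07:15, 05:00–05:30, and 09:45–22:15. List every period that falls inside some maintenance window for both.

03:45–07:30, 09:45–17:00, 20:00–22:15

First set merges to 02:00–17:00, 20:00–23:15.
Second set merges to 03:45–07:30, 09:45–22:15.
02:00–17:00 meets the second set on 03:45–07:30, 09:45–17:00.
20:00–23:15 meets the second set on 20:00–22:15.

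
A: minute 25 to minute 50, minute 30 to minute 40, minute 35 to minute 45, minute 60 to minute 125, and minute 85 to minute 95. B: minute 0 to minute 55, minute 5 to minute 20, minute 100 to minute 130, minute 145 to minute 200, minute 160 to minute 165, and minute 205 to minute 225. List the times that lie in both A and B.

First set merges to minute 25 to minute 50, minute 60 to minute 125.
Second set merges to minute 0 to minute 55, minute 100 to minute 130, minute 145 to minute 200, minute 205 to minute 225.
minute 25 to minute 50 meets the second set on minute 25 to minute 50.
minute 60 to minute 125 meets the second set on minute 100 to minute 125.

minute 25 to minute 50, minute 100 to minute 125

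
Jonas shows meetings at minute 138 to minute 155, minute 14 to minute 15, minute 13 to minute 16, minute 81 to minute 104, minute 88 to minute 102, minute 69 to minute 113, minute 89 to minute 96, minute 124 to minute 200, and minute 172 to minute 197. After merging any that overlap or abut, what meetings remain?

Sort by start: minute 13 to minute 16, minute 14 to minute 15, minute 69 to minute 113, minute 81 to minute 104, minute 88 to minute 102, minute 89 to minute 96, minute 124 to minute 200, minute 138 to minute 155, minute 172 to minute 197.
minute 14 to minute 15 overlaps/touches minute 13 to minute 16 → extend to minute 13 to minute 16.
minute 69 to minute 113 is disjoint → start new block.
minute 81 to minute 104 overlaps/touches minute 69 to minute 113 → extend to minute 69 to minute 113.
minute 88 to minute 102 overlaps/touches minute 69 to minute 113 → extend to minute 69 to minute 113.
minute 89 to minute 96 overlaps/touches minute 69 to minute 113 → extend to minute 69 to minute 113.
minute 124 to minute 200 is disjoint → start new block.
minute 138 to minute 155 overlaps/touches minute 124 to minute 200 → extend to minute 124 to minute 200.
minute 172 to minute 197 overlaps/touches minute 124 to minute 200 → extend to minute 124 to minute 200.

minute 13 to minute 16, minute 69 to minute 113, minute 124 to minute 200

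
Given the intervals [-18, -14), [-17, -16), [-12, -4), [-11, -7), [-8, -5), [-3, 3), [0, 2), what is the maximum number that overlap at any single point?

Sweep endpoints in order; track running count of active intervals.
Peak of 3 reached at -8.

3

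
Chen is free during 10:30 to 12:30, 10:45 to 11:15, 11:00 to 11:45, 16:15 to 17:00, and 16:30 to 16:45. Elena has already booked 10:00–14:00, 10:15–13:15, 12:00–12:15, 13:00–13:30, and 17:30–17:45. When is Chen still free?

16:15–17:00

A, merged: 10:30–12:30, 16:15–17:00.
B, merged: 10:00–14:00, 17:30–17:45.
10:30–12:30: fully covered by B → removed.
16:15–17:00: no B overlap → unchanged.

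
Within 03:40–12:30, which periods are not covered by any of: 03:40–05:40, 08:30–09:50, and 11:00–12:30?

05:40-08:30, 09:50-11:00

Covered (merged): 03:40-05:40, 08:30-09:50, 11:00-12:30.
Gaps within 03:40-12:30: 05:40-08:30, 09:50-11:00.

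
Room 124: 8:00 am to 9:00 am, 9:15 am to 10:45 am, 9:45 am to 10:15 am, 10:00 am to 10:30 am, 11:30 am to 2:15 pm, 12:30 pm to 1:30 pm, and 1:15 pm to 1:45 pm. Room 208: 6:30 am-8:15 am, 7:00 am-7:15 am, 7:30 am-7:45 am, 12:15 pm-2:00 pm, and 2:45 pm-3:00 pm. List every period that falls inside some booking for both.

A, merged: 8:00 am–9:00 am, 9:15 am–10:45 am, 11:30 am–2:15 pm.
B, merged: 6:30 am–8:15 am, 12:15 pm–2:00 pm, 2:45 pm–3:00 pm.
8:00 am–9:00 am meets the second set on 8:00 am–8:15 am.
9:15 am–10:45 am: no overlap with the second set.
11:30 am–2:15 pm meets the second set on 12:15 pm–2:00 pm.

8:00 am–8:15 am, 12:15 pm–2:00 pm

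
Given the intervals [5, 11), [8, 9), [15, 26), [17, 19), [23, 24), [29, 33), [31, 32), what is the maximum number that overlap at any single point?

2

At 8, 2 of the intervals are simultaneously active.
No point has more.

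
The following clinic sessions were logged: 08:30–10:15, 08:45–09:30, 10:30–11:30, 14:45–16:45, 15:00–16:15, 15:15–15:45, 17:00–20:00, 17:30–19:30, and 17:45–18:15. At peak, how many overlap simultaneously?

3

Sweep endpoints in order; track running count of active intervals.
Peak of 3 reached at 15:15.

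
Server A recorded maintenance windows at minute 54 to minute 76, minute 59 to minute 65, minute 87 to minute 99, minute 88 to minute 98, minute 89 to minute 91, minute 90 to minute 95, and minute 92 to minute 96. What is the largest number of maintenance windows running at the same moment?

4

Walk the sorted start/end points keeping a running depth.
The depth first hits 4 at minute 90.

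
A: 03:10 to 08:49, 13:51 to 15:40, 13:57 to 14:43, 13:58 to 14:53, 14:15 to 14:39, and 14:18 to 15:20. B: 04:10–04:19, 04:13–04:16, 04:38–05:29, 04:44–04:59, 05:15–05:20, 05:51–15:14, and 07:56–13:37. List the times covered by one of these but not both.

First set merges to 03:10–08:49, 13:51–15:40.
Second set merges to 04:10–04:19, 04:38–05:29, 05:51–15:14.
A \ B = 03:10–04:10, 04:19–04:38, 05:29–05:51, 15:14–15:40.
B \ A = 08:49–13:51.
Union of the two gives the symmetric difference.

03:10–04:10, 04:19–04:38, 05:29–05:51, 08:49–13:51, 15:14–15:40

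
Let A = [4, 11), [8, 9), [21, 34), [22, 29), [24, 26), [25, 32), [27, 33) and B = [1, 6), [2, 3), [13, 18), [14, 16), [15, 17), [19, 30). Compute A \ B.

First set merges to [4, 11), [21, 34).
Second set merges to [1, 6), [13, 18), [19, 30).
[4, 11) with B removed leaves [6, 11).
[21, 34) with B removed leaves [30, 34).

[6, 11) ∪ [30, 34)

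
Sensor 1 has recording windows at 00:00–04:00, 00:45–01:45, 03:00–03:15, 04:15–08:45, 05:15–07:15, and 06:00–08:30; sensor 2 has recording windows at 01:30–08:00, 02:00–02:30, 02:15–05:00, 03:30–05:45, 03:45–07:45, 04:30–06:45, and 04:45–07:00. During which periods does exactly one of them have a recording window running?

First set merges to 00:00–04:00, 04:15–08:45.
Second set merges to 01:30–08:00.
A but not B: 00:00–01:30, 08:00–08:45.
B but not A: 04:00–04:15.
Combining gives A △ B.

00:00–01:30, 04:00–04:15, 08:00–08:45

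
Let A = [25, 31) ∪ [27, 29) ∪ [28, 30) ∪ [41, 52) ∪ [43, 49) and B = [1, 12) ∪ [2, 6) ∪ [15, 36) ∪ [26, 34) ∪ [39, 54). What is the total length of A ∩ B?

17

A, merged: [25, 31), [41, 52).
B, merged: [1, 12), [15, 36), [39, 54).
A ∩ B = [25, 31), [41, 52).
Total: 6 + 11 = 17.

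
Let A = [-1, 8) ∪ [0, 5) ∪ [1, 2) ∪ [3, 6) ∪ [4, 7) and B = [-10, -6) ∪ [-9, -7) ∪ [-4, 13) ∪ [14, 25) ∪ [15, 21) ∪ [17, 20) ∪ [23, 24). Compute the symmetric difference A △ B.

Merge the first list: [-1, 8).
Merge the second list: [-10, -6), [-4, 13), [14, 25).
Only in the first: none.
Only in the second: [-10, -6), [-4, -1), [8, 13), [14, 25).
Together these are the periods covered by exactly one.

[-10, -6) ∪ [-4, -1) ∪ [8, 13) ∪ [14, 25)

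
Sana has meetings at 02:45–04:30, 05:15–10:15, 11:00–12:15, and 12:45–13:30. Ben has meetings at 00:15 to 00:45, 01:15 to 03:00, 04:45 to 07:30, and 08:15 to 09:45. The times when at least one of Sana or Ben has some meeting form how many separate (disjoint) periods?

5

A ∪ B = 00:15–00:45, 01:15–04:30, 04:45–10:15, 11:00–12:15, 12:45–13:30.
That is 5 disjoint pieces.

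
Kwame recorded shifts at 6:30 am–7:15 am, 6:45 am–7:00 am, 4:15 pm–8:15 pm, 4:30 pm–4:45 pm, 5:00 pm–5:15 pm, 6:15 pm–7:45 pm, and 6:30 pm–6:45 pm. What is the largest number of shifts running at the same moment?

3

Walk the sorted start/end points keeping a running depth.
The depth first hits 3 at 6:30 pm.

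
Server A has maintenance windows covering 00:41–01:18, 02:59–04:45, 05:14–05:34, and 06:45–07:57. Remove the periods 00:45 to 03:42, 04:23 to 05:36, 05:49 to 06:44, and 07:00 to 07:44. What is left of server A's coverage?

00:41–00:45, 03:42–04:23, 06:45–07:00, 07:44–07:57

00:41–01:18 minus B → 00:41–00:45.
02:59–04:45 minus B → 03:42–04:23.
05:14–05:34: fully covered by B → removed.
06:45–07:57 minus B → 06:45–07:00, 07:44–07:57.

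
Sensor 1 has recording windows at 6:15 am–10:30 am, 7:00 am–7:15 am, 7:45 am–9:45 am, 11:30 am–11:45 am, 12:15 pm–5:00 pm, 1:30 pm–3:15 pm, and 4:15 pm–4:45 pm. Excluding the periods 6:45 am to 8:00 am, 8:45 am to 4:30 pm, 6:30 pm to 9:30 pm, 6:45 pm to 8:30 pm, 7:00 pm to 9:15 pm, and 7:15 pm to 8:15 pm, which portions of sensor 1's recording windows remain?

A, merged: 6:15 am–10:30 am, 11:30 am–11:45 am, 12:15 pm–5:00 pm.
B, merged: 6:45 am–8:00 am, 8:45 am–4:30 pm, 6:30 pm–9:30 pm.
6:15 am–10:30 am \ B = 6:15 am–6:45 am, 8:00 am–8:45 am.
11:30 am–11:45 am: entirely removed.
12:15 pm–5:00 pm \ B = 4:30 pm–5:00 pm.

6:15 am–6:45 am, 8:00 am–8:45 am, 4:30 pm–5:00 pm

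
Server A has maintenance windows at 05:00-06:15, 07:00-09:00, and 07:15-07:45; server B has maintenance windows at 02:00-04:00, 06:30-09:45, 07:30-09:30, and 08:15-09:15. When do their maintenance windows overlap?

07:00-09:00

First set merges to 05:00-06:15, 07:00-09:00.
Second set merges to 02:00-04:00, 06:30-09:45.
05:00-06:15: no overlap with the second set.
07:00-09:00 meets the second set on 07:00-09:00.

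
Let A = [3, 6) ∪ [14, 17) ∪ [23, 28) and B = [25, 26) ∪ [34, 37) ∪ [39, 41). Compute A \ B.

[3, 6): nothing removed.
[14, 17): nothing removed.
[23, 28) \ B = [23, 25), [26, 28).

[3, 6) ∪ [14, 17) ∪ [23, 25) ∪ [26, 28)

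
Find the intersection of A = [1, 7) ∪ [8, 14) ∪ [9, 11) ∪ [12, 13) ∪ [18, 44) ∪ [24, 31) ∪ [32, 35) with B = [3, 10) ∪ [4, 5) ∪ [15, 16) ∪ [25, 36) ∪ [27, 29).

Merge the first list: [1, 7), [8, 14), [18, 44).
Merge the second list: [3, 10), [15, 16), [25, 36).
[1, 7) meets the second set on [3, 7).
[8, 14) meets the second set on [8, 10).
[18, 44) meets the second set on [25, 36).

[3, 7) ∪ [8, 10) ∪ [25, 36)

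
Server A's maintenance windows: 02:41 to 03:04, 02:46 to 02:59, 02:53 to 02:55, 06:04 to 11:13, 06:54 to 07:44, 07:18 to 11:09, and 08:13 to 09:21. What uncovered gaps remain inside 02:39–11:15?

02:39–02:41, 03:04–06:04, 11:13–11:15

The merged coverage is 02:41–03:04, 06:04–11:13.
Complement within 02:39–11:15: 02:39–02:41, 03:04–06:04, 11:13–11:15.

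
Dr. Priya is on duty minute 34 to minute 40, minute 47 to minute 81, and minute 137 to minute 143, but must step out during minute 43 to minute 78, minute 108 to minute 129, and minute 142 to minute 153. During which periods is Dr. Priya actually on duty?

minute 34 to minute 40, minute 78 to minute 81, minute 137 to minute 142

minute 34 to minute 40: nothing removed.
minute 47 to minute 81 \ B = minute 78 to minute 81.
minute 137 to minute 143 \ B = minute 137 to minute 142.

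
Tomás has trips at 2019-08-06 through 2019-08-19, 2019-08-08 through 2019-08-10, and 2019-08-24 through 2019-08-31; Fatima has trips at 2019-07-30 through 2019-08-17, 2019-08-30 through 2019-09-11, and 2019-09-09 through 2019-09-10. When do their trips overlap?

2019-08-06 through 2019-08-17, 2019-08-30 through 2019-08-31

First set merges to 2019-08-06 through 2019-08-19, 2019-08-24 through 2019-08-31.
Second set merges to 2019-07-30 through 2019-08-17, 2019-08-30 through 2019-09-11.
2019-08-06 through 2019-08-19 meets the second set on 2019-08-06 through 2019-08-17.
2019-08-24 through 2019-08-31 meets the second set on 2019-08-30 through 2019-08-31.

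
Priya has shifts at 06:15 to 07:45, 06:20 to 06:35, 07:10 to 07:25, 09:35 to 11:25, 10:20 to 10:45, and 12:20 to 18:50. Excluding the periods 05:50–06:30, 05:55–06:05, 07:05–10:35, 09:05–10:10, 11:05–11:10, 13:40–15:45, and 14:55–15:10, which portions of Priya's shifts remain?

A, merged: 06:15-07:45, 09:35-11:25, 12:20-18:50.
B, merged: 05:50-06:30, 07:05-10:35, 11:05-11:10, 13:40-15:45.
06:15-07:45 with B removed leaves 06:30-07:05.
09:35-11:25 with B removed leaves 10:35-11:05, 11:10-11:25.
12:20-18:50 with B removed leaves 12:20-13:40, 15:45-18:50.

06:30-07:05, 10:35-11:05, 11:10-11:25, 12:20-13:40, 15:45-18:50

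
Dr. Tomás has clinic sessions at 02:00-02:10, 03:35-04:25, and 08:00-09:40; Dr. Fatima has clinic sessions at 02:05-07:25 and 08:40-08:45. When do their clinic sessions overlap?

02:00–02:10 ∩ B → 02:05–02:10.
03:35–04:25 ∩ B → 03:35–04:25.
08:00–09:40 ∩ B → 08:40–08:45.

02:05–02:10, 03:35–04:25, 08:40–08:45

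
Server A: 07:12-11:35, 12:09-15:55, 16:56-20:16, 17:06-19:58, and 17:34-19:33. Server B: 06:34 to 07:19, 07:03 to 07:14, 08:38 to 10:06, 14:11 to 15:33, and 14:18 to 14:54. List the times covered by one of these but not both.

06:34-07:12, 07:19-08:38, 10:06-11:35, 12:09-14:11, 15:33-15:55, 16:56-20:16

A, merged: 07:12-11:35, 12:09-15:55, 16:56-20:16.
B, merged: 06:34-07:19, 08:38-10:06, 14:11-15:33.
A but not B: 07:19-08:38, 10:06-11:35, 12:09-14:11, 15:33-15:55, 16:56-20:16.
B but not A: 06:34-07:12.
Combining gives A △ B.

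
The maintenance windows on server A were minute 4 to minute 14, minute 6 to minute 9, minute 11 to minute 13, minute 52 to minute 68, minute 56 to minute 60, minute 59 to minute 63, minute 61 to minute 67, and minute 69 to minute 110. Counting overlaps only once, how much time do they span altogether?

67 minutes

Merged: minute 4 to minute 14, minute 52 to minute 68, minute 69 to minute 110.
Lengths: 10 minutes + 16 minutes + 41 minutes = 67 minutes.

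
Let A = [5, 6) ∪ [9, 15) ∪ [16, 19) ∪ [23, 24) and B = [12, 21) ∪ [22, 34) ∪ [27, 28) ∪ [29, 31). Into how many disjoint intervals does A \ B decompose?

2

Second set merges to [12, 21), [22, 34).
A \ B = [5, 6), [9, 12).
That is 2 disjoint pieces.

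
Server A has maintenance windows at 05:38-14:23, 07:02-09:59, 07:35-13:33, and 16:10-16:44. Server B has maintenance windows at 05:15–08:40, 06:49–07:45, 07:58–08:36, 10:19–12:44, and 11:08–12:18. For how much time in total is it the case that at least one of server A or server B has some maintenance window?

9 h 42 min

First set merges to 05:38-14:23, 16:10-16:44.
Second set merges to 05:15-08:40, 10:19-12:44.
A ∪ B = 05:15-14:23, 16:10-16:44.
Total: 9 h 8 min + 34 min = 9 h 42 min.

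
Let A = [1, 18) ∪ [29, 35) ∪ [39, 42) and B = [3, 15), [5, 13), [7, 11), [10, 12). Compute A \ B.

[1, 3) ∪ [15, 18) ∪ [29, 35) ∪ [39, 42)

B, merged: [3, 15).
[1, 18) \ B = [1, 3), [15, 18).
[29, 35): nothing removed.
[39, 42): nothing removed.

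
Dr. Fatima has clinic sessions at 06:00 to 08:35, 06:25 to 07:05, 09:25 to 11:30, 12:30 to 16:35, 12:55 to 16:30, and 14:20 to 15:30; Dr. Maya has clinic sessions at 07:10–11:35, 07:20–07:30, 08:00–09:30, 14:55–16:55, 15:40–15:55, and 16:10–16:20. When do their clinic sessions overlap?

Merge the first list: 06:00–08:35, 09:25–11:30, 12:30–16:35.
Merge the second list: 07:10–11:35, 14:55–16:55.
06:00–08:35 meets the second set on 07:10–08:35.
09:25–11:30 meets the second set on 09:25–11:30.
12:30–16:35 meets the second set on 14:55–16:35.

07:10–08:35, 09:25–11:30, 14:55–16:35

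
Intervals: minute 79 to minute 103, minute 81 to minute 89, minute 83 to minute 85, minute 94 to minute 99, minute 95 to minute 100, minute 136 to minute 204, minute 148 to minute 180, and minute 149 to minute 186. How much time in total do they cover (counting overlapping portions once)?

Merged: minute 79 to minute 103, minute 136 to minute 204.
Lengths: 24 minutes + 68 minutes = 92 minutes.

92 minutes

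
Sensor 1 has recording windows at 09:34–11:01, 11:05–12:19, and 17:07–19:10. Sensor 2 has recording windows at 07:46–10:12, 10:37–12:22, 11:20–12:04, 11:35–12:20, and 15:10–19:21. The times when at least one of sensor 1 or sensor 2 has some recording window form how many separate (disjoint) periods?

2

Second set merges to 07:46–10:12, 10:37–12:22, 15:10–19:21.
A ∪ B = 07:46–12:22, 15:10–19:21.
That is 2 disjoint pieces.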